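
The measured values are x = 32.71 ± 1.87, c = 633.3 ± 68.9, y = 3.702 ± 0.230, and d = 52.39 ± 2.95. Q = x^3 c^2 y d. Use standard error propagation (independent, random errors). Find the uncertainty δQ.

Products/powers → add relative errors in quadrature, weighted by exponent:
  (3·δx/x)² = (3×0.0572)² = 0.0294;  (2·δc/c)² = (2×0.109)² = 0.0473;  (1·δy/y)² = (1×0.0621)² = 0.00386;  (1·δd/d)² = (1×0.0563)² = 0.00317
δQ/Q = √(0.0838) = 0.289
Q = 2.722e+12, so δQ = 0.289 × 2.722e+12 = 7.88e+11.

7.88e+11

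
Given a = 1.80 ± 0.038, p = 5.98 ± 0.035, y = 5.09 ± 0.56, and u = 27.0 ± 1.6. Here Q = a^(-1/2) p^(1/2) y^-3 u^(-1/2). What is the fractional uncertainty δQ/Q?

Products/powers → add relative errors in quadrature, weighted by exponent:
  (−½·δa/a)² = (-0.5×0.0211)² = 0.000111;  (½·δp/p)² = (0.5×0.00585)² = 8.56e-06;  (-3·δy/y)² = (-3×0.110)² = 0.109;  (−½·δu/u)² = (-0.5×0.0593)² = 0.000878
δQ/Q = √(0.110) = 0.332

0.332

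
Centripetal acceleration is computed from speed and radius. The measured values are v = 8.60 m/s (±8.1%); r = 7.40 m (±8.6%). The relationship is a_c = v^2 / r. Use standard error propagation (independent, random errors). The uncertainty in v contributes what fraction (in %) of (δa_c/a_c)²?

(δa_c/a_c)² = (2·δv/v)² + (-1·δr/r)²
  v term: (2×0.0810)² = 0.0262
  r term: (-1×0.0860)² = 0.00740
Total = 0.0336. Share from v = 0.0262/0.0336 = 0.780.

78.0%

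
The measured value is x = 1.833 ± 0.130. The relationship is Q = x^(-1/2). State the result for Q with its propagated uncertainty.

0.7386 ± 0.0262

Q ∝ x^(-1/2), so δQ/Q = |−½| · δx/x = 0.5 × 0.0709 = 0.0355.
Q = 0.7386, so δQ = 0.0355 × 0.7386 = 0.0262.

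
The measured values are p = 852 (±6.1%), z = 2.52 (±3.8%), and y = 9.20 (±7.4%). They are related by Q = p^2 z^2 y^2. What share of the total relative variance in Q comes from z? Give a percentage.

13.6%

(δQ/Q)² = (2·δp/p)² + (2·δz/z)² + (2·δy/y)²
  p term: (2×0.0610)² = 0.0149
  z term: (2×0.0380)² = 0.00578
  y term: (2×0.0740)² = 0.0219
Total = 0.0426. Share from z = 0.00578/0.0426 = 0.136.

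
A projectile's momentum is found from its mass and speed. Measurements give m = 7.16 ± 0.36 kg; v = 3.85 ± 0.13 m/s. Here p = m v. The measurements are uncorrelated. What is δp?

1.67 kg·m/s

Since p is a product/quotient, work with relative uncertainties:
  (1·δm/m)² = (1×0.0503)² = 0.00253;  (1·δv/v)² = (1×0.0338)² = 0.00114
δp/p = √(0.00367) = 0.0606
p = 27.6 kg·m/s, so δp = 0.0606 × 27.6 = 1.67 kg·m/s.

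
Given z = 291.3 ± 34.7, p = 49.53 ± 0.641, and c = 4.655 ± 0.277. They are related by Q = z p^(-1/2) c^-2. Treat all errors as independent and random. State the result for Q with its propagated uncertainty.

1.910 ± 0.322

Each factor contributes (exponent × relative error)² to (δQ/Q)²:
  (1·δz/z)² = (1×0.119)² = 0.0142;  (−½·δp/p)² = (-0.5×0.0129)² = 4.19e-05;  (-2·δc/c)² = (-2×0.0595)² = 0.0142
δQ/Q = √(0.0284) = 0.169
Q = 1.910, so δQ = 0.169 × 1.910 = 0.322.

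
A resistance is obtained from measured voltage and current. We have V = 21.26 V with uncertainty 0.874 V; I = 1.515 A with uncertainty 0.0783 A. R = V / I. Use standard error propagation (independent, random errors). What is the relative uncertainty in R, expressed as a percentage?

Since R is a product/quotient, work with relative uncertainties:
  (1·δV/V)² = (1×0.0411)² = 0.00169;  (-1·δI/I)² = (-1×0.0517)² = 0.00267
δR/R = √(0.00436) = 0.0660

6.60%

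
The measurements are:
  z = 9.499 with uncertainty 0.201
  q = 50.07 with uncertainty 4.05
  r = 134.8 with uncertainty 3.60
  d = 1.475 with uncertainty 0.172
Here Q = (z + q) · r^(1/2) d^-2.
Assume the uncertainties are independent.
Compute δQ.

77.3

Let u = z + q = 59.57. δu = √(δz² + δq²) = √(0.0404 + 16.4) = 4.05, so δu/u = 0.0681.
Q is then a monomial in u, r, d:
δQ/Q = √((δu/u)² + (½·δr/r)² + (-2·δd/d)²) = √(0.00463 + 0.000178 + 0.0544) = 0.243
Q = 317.9, so δQ = 0.243 × 317.9 = 77.3.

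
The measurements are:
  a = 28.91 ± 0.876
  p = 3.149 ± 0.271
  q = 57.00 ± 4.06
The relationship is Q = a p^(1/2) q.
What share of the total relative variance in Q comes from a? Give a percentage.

(δQ/Q)² = (1·δa/a)² + (½·δp/p)² + (1·δq/q)²
  a term: (1×0.0303)² = 0.000918
  p term: (0.5×0.0861)² = 0.00185
  q term: (1×0.0712)² = 0.00507
Total = 0.00784. Share from a = 0.000918/0.00784 = 0.117.

11.7%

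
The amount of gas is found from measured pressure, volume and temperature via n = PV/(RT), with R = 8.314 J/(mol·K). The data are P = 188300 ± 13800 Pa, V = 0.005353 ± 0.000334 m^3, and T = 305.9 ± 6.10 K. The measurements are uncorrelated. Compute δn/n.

Relative error in a monomial: (δn/n)² = Σ (nᵢ · δxᵢ/xᵢ)².
  (1·δP/P)² = (1×0.0733)² = 0.00537;  (1·δV/V)² = (1×0.0624)² = 0.00389;  (-1·δT/T)² = (-1×0.0199)² = 0.000398
δn/n = √(0.00966) = 0.0983

0.0983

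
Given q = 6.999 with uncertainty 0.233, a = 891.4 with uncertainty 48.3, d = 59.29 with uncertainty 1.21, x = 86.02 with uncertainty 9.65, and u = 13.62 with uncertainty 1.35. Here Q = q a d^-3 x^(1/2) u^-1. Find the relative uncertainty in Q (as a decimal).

Q is a product of powers, so relative uncertainties combine in quadrature:
  (1·δq/q)² = (1×0.0333)² = 0.00111;  (1·δa/a)² = (1×0.0542)² = 0.00294;  (-3·δd/d)² = (-3×0.0204)² = 0.00375;  (½·δx/x)² = (0.5×0.112)² = 0.00315;  (-1·δu/u)² = (-1×0.0991)² = 0.00982
δQ/Q = √(0.0208) = 0.144

0.144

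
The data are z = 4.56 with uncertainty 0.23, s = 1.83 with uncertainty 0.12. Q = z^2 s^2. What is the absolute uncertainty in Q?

11.5

Products/powers → add relative errors in quadrature, weighted by exponent:
  (2·δz/z)² = (2×0.0504)² = 0.0102;  (2·δs/s)² = (2×0.0656)² = 0.0172
δQ/Q = √(0.0274) = 0.165
Q = 69.6, so δQ = 0.165 × 69.6 = 11.5.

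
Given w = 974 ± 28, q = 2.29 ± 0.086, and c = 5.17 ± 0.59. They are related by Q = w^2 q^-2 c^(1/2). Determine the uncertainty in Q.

For a monomial Q ∝ w^2, q^-2, c^(1/2), fractional errors add in quadrature:
  (2·δw/w)² = (2×0.0287)² = 0.00331;  (-2·δq/q)² = (-2×0.0376)² = 0.00564;  (½·δc/c)² = (0.5×0.114)² = 0.00326
δQ/Q = √(0.0122) = 0.110
Q = 4.11e+05, so δQ = 0.110 × 4.11e+05 = 45400.

45400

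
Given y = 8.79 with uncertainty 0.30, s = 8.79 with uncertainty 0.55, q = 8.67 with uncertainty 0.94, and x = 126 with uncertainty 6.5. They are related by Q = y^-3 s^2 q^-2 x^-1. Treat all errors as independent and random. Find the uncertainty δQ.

For a monomial Q ∝ y^-3, s^2, q^-2, x^-1, fractional errors add in quadrature:
  (-3·δy/y)² = (-3×0.0341)² = 0.0105;  (2·δs/s)² = (2×0.0626)² = 0.0157;  (-2·δq/q)² = (-2×0.108)² = 0.0470;  (-1·δx/x)² = (-1×0.0516)² = 0.00266
δQ/Q = √(0.0758) = 0.275
Q = 1.2e-05, so δQ = 0.275 × 1.2e-05 = 3.31e-06.

3.31e-06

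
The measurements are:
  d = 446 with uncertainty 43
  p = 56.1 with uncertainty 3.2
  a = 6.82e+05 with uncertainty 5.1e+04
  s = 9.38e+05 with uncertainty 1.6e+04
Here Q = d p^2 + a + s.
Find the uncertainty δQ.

2.16e+05

Let w = d·p^2 = 1.4e+06. δw/w = √((1·δd/d)² + (2·δp/p)²) = √(0.00930 + 0.0130) = 0.149, so δw = 2.1e+05.
Q = w + a + s: δQ = √(δw² + δa² + δs²) = √(4.4e+10 + 2.6e+09 + 2.56e+08) = 2.16e+05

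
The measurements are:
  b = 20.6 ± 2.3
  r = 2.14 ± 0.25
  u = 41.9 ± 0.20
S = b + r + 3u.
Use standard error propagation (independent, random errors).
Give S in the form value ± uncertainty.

148 ± 2.39

Each term contributes (cᵢ δxᵢ)² to (δS)²:
  (δb)² = 5.29;  (δr)² = 0.0625;  (3·δu)² = 0.360
δS = √(5.71) = 2.39
S = 148.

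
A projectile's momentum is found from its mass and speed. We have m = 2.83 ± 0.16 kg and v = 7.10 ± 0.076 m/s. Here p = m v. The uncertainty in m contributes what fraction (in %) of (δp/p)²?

96.5%

(δp/p)² = (1·δm/m)² + (1·δv/v)²
  m term: (1×0.0565)² = 0.00320
  v term: (1×0.0107)² = 0.000115
Total = 0.00331. Share from m = 0.00320/0.00331 = 0.965.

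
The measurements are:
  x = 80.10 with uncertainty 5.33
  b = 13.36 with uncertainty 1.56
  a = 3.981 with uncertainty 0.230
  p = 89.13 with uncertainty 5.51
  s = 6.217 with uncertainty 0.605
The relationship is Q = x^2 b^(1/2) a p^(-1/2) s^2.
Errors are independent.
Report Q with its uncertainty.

For a monomial Q ∝ x^2, b^(1/2), a, p^(-1/2), s^2, fractional errors add in quadrature:
  (2·δx/x)² = (2×0.0665)² = 0.0177;  (½·δb/b)² = (0.5×0.117)² = 0.00341;  (1·δa/a)² = (1×0.0578)² = 0.00334;  (−½·δp/p)² = (-0.5×0.0618)² = 0.000955;  (2·δs/s)² = (2×0.0973)² = 0.0379
δQ/Q = √(0.0633) = 0.252
Q = 382200, so δQ = 0.252 × 382200 = 96200.

382200 ± 96200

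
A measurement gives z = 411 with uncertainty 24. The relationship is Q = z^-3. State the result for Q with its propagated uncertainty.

(1.44 ± 0.252) × 10^-8

Relative error in a monomial: (δQ/Q)² = Σ (nᵢ · δxᵢ/xᵢ)².
  (-3·δz/z)² = (-3×0.0584)² = 0.0307
δQ/Q = √(0.0307) = 0.175
Q = 1.44e-08, so δQ = 0.175 × 1.44e-08 = 2.52e-09.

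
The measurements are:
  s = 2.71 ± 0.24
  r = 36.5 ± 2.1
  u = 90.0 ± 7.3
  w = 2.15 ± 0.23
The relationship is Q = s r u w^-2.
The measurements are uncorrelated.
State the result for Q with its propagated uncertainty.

1930 ± 485

Since Q is a product/quotient, work with relative uncertainties:
  (1·δs/s)² = (1×0.0886)² = 0.00784;  (1·δr/r)² = (1×0.0575)² = 0.00331;  (1·δu/u)² = (1×0.0811)² = 0.00658;  (-2·δw/w)² = (-2×0.107)² = 0.0458
δQ/Q = √(0.0635) = 0.252
Q = 1930, so δQ = 0.252 × 1930 = 485.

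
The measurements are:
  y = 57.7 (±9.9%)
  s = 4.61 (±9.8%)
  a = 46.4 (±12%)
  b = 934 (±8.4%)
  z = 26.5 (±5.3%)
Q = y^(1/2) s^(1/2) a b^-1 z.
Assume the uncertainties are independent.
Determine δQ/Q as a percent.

For a monomial Q ∝ y^(1/2), s^(1/2), a, b^-1, z, fractional errors add in quadrature:
  (½·δy/y)² = (0.5×0.0990)² = 0.00245;  (½·δs/s)² = (0.5×0.0980)² = 0.00240;  (1·δa/a)² = (1×0.120)² = 0.0144;  (-1·δb/b)² = (-1×0.0840)² = 0.00706;  (1·δz/z)² = (1×0.0530)² = 0.00281
δQ/Q = √(0.0291) = 0.171

17.1%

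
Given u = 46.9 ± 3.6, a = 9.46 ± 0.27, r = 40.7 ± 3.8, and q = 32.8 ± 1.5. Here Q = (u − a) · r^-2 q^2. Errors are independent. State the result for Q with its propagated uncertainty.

24.3 ± 5.57

Let w = u − a = 37.4. δw = √(δu² + δa²) = √(13.0 + 0.0729) = 3.61, so δw/w = 0.0964.
Q is then a monomial in w, r, q:
δQ/Q = √((δw/w)² + (-2·δr/r)² + (2·δq/q)²) = √(0.00930 + 0.0349 + 0.00837) = 0.229
Q = 24.3, so δQ = 0.229 × 24.3 = 5.57.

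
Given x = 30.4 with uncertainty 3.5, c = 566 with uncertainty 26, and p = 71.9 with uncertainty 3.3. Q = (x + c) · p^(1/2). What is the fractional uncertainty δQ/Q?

0.0496

Let u = x + c = 596. δu = √(δx² + δc²) = √(12.2 + 676) = 26.2, so δu/u = 0.0440.
Q is then a monomial in u, p:
δQ/Q = √((δu/u)² + (½·δp/p)²) = √(0.00193 + 0.000527) = 0.0496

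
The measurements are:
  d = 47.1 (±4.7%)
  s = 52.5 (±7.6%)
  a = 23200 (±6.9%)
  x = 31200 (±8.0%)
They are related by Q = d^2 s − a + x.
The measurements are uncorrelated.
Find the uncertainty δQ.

14400

Let p = d^2·s = 1.16e+05. δp/p = √((2·δd/d)² + (1·δs/s)²) = √(0.00884 + 0.00578) = 0.121, so δp = 14100.
Q = p − a + x: δQ = √(δp² + δa² + δx²) = √(1.98e+08 + 2.56e+06 + 6.23e+06) = 14400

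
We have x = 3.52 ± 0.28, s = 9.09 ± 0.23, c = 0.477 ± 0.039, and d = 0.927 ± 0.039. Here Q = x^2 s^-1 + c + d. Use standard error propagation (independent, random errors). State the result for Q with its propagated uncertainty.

2.77 ± 0.226

Let p = x^2·s^-1 = 1.36. δp/p = √((2·δx/x)² + (-1·δs/s)²) = √(0.0253 + 0.000640) = 0.161, so δp = 0.220.
Q = p + c + d: δQ = √(δp² + δc² + δd²) = √(0.0482 + 0.00152 + 0.00152) = 0.226
Q = 2.77.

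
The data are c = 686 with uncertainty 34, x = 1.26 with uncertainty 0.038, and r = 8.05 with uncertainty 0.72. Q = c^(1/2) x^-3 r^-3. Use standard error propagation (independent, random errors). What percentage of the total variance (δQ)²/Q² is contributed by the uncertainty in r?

(δQ/Q)² = (½·δc/c)² + (-3·δx/x)² + (-3·δr/r)²
  c term: (0.5×0.0496)² = 0.000614
  x term: (-3×0.0302)² = 0.00819
  r term: (-3×0.0894)² = 0.0720
Total = 0.0808. Share from r = 0.0720/0.0808 = 0.891.

89.1%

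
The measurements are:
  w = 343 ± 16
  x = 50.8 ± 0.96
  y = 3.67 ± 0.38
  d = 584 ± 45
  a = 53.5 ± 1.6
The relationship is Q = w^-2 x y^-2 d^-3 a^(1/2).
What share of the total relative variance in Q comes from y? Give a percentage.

(δQ/Q)² = (-2·δw/w)² + (1·δx/x)² + (-2·δy/y)² + (-3·δd/d)² + (½·δa/a)²
  w term: (-2×0.0466)² = 0.00870
  x term: (1×0.0189)² = 0.000357
  y term: (-2×0.104)² = 0.0429
  d term: (-3×0.0771)² = 0.0534
  a term: (0.5×0.0299)² = 0.000224
Total = 0.106. Share from y = 0.0429/0.106 = 0.406.

40.6%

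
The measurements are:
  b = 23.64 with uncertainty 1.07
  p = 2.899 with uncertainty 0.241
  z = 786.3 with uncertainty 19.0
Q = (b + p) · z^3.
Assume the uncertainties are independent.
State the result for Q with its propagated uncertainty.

Let u = b + p = 26.54. δu = √(δb² + δp²) = √(1.14 + 0.0581) = 1.10, so δu/u = 0.0413.
Q is then a monomial in u, z:
δQ/Q = √((δu/u)² + (3·δz/z)²) = √(0.00171 + 0.00526) = 0.0834
Q = 1.29e+10, so δQ = 0.0834 × 1.29e+10 = 1.08e+09.

(1.290 ± 0.108) × 10^10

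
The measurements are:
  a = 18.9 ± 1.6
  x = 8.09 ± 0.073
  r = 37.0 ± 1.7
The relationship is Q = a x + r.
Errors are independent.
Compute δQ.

13.1

Let p = a·x = 153. δp/p = √((1·δa/a)² + (1·δx/x)²) = √(0.00717 + 8.14e-05) = 0.0851, so δp = 13.0.
Q = p + r: δQ = √(δp² + δr²) = √(169 + 2.89) = 13.1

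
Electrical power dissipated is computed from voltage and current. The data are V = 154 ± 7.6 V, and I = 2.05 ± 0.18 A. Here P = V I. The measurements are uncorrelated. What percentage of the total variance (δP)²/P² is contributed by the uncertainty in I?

76.0%

(δP/P)² = (1·δV/V)² + (1·δI/I)²
  V term: (1×0.0494)² = 0.00244
  I term: (1×0.0878)² = 0.00771
Total = 0.0101. Share from I = 0.00771/0.0101 = 0.760.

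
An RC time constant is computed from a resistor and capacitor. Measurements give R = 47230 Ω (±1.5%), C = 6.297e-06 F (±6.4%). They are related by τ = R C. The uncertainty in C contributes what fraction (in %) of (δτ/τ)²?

94.8%

(δτ/τ)² = (1·δR/R)² + (1·δC/C)²
  R term: (1×0.0150)² = 0.000225
  C term: (1×0.0640)² = 0.00410
Total = 0.00432. Share from C = 0.00410/0.00432 = 0.948.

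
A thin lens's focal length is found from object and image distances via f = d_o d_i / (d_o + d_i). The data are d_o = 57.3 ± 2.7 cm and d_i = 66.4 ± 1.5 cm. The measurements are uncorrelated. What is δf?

0.842 cm

∂f/∂d_o = (d_i/(d_o+d_i))² = 0.288;  ∂f/∂d_i = (d_o/(d_o+d_i))² = 0.215
δf = √((∂f/∂d_o · δd_o)² + (∂f/∂d_i · δd_i)²) = √(0.605 + 0.104) = 0.842 cm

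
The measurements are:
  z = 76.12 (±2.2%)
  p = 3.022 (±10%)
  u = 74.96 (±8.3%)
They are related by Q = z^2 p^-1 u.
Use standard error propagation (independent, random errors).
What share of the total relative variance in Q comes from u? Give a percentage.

36.6%

(δQ/Q)² = (2·δz/z)² + (-1·δp/p)² + (1·δu/u)²
  z term: (2×0.0220)² = 0.00194
  p term: (-1×0.100)² = 0.0100
  u term: (1×0.0830)² = 0.00689
Total = 0.0188. Share from u = 0.00689/0.0188 = 0.366.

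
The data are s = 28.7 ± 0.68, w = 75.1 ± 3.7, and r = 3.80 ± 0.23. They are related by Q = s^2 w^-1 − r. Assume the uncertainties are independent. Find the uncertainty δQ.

Let p = s^2·w^-1 = 11.0. δp/p = √((2·δs/s)² + (-1·δw/w)²) = √(0.00225 + 0.00243) = 0.0684, so δp = 0.750.
Q = p − r: δQ = √(δp² + δr²) = √(0.562 + 0.0529) = 0.784

0.784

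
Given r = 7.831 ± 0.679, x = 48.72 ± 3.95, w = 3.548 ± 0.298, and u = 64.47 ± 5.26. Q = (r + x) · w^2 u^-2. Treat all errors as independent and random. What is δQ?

Let h = r + x = 56.55. δh = √(δr² + δx²) = √(0.461 + 15.6) = 4.01, so δh/h = 0.0709.
Q is then a monomial in h, w, u:
δQ/Q = √((δh/h)² + (2·δw/w)² + (-2·δu/u)²) = √(0.00502 + 0.0282 + 0.0266) = 0.245
Q = 0.1713, so δQ = 0.245 × 0.1713 = 0.0419.

0.0419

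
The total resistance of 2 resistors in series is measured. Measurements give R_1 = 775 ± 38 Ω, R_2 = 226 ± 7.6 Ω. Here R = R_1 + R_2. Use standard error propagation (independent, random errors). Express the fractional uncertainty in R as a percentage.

3.87%

Absolute uncertainties add in quadrature for a linear combination:
  (δR_1)² = 1440;  (δR_2)² = 57.8
δR = √(1500) = 38.8 Ω
R = 1000 Ω, so δR/R = 38.8/1000 = 0.0387.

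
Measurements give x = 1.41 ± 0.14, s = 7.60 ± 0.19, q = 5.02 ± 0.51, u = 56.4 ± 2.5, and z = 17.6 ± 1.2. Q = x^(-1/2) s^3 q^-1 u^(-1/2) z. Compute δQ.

For a monomial Q ∝ x^(-1/2), s^3, q^-1, u^(-1/2), z, fractional errors add in quadrature:
  (−½·δx/x)² = (-0.5×0.0993)² = 0.00246;  (3·δs/s)² = (3×0.0250)² = 0.00563;  (-1·δq/q)² = (-1×0.102)² = 0.0103;  (−½·δu/u)² = (-0.5×0.0443)² = 0.000491;  (1·δz/z)² = (1×0.0682)² = 0.00465
δQ/Q = √(0.0236) = 0.153
Q = 173, so δQ = 0.153 × 173 = 26.5.

26.5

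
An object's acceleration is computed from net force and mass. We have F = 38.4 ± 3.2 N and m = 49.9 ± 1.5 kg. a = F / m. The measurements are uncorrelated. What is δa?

Since a is a product/quotient, work with relative uncertainties:
  (1·δF/F)² = (1×0.0833)² = 0.00694;  (-1·δm/m)² = (-1×0.0301)² = 0.000904
δa/a = √(0.00785) = 0.0886
a = 0.770 m/s^2, so δa = 0.0886 × 0.770 = 0.0682 m/s^2.

0.0682 m/s^2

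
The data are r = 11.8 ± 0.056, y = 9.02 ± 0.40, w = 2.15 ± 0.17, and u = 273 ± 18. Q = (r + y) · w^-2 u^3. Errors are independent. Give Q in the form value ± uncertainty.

Let h = r + y = 20.8. δh = √(δr² + δy²) = √(0.00314 + 0.160) = 0.404, so δh/h = 0.0194.
Q is then a monomial in h, w, u:
δQ/Q = √((δh/h)² + (-2·δw/w)² + (3·δu/u)²) = √(0.000376 + 0.0250 + 0.0391) = 0.254
Q = 9.16e+07, so δQ = 0.254 × 9.16e+07 = 2.33e+07.

(9.16 ± 2.33) × 10^7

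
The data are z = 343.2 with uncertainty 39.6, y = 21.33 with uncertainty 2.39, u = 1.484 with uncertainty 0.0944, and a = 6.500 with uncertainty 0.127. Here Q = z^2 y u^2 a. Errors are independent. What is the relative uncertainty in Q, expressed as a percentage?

Q is a product of powers, so relative uncertainties combine in quadrature:
  (2·δz/z)² = (2×0.115)² = 0.0533;  (1·δy/y)² = (1×0.112)² = 0.0126;  (2·δu/u)² = (2×0.0636)² = 0.0162;  (1·δa/a)² = (1×0.0195)² = 0.000382
δQ/Q = √(0.0824) = 0.287

28.7%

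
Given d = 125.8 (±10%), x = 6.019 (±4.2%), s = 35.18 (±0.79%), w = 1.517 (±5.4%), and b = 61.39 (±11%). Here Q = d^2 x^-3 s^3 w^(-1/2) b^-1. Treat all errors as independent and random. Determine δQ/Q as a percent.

26.3%

Relative error in a monomial: (δQ/Q)² = Σ (nᵢ · δxᵢ/xᵢ)².
  (2·δd/d)² = (2×0.100)² = 0.0400;  (-3·δx/x)² = (-3×0.0420)² = 0.0159;  (3·δs/s)² = (3×0.00790)² = 0.000562;  (−½·δw/w)² = (-0.5×0.0540)² = 0.000729;  (-1·δb/b)² = (-1×0.110)² = 0.0121
δQ/Q = √(0.0693) = 0.263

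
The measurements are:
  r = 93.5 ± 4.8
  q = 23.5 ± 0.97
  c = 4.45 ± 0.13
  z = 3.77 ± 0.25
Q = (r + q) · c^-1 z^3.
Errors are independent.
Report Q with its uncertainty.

Let u = r + q = 117. δu = √(δr² + δq²) = √(23.0 + 0.941) = 4.90, so δu/u = 0.0419.
Q is then a monomial in u, c, z:
δQ/Q = √((δu/u)² + (-1·δc/c)² + (3·δz/z)²) = √(0.00175 + 0.000853 + 0.0396) = 0.205
Q = 1410, so δQ = 0.205 × 1410 = 289.

1410 ± 289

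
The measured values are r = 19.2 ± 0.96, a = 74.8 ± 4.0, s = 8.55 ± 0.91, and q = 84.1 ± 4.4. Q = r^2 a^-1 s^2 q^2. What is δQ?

Products/powers → add relative errors in quadrature, weighted by exponent:
  (2·δr/r)² = (2×0.0500)² = 0.0100;  (-1·δa/a)² = (-1×0.0535)² = 0.00286;  (2·δs/s)² = (2×0.106)² = 0.0453;  (2·δq/q)² = (2×0.0523)² = 0.0109
δQ/Q = √(0.0691) = 0.263
Q = 2.55e+06, so δQ = 0.263 × 2.55e+06 = 6.7e+05.

6.7e+05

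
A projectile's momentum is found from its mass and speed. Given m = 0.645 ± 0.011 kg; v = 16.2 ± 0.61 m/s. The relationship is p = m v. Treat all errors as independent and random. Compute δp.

0.432 kg·m/s

Products/powers → add relative errors in quadrature, weighted by exponent:
  (1·δm/m)² = (1×0.0171)² = 0.000291;  (1·δv/v)² = (1×0.0377)² = 0.00142
δp/p = √(0.00171) = 0.0413
p = 10.4 kg·m/s, so δp = 0.0413 × 10.4 = 0.432 kg·m/s.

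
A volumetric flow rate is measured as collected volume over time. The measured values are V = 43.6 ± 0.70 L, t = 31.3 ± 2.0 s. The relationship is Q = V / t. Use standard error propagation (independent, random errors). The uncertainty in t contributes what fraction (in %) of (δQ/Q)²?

(δQ/Q)² = (1·δV/V)² + (-1·δt/t)²
  V term: (1×0.0161)² = 0.000258
  t term: (-1×0.0639)² = 0.00408
Total = 0.00434. Share from t = 0.00408/0.00434 = 0.941.

94.1%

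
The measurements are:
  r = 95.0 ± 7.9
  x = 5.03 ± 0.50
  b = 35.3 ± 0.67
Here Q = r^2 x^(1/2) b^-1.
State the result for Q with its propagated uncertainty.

573 ± 100

Products/powers → add relative errors in quadrature, weighted by exponent:
  (2·δr/r)² = (2×0.0832)² = 0.0277;  (½·δx/x)² = (0.5×0.0994)² = 0.00247;  (-1·δb/b)² = (-1×0.0190)² = 0.000360
δQ/Q = √(0.0305) = 0.175
Q = 573, so δQ = 0.175 × 573 = 100.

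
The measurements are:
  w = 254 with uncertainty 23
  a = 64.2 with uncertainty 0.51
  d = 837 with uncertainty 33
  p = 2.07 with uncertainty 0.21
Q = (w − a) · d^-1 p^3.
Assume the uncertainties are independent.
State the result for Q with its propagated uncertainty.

2.01 ± 0.664

Let u = w − a = 190. δu = √(δw² + δa²) = √(529 + 0.260) = 23.0, so δu/u = 0.121.
Q is then a monomial in u, d, p:
δQ/Q = √((δu/u)² + (-1·δd/d)² + (3·δp/p)²) = √(0.0147 + 0.00155 + 0.0926) = 0.330
Q = 2.01, so δQ = 0.330 × 2.01 = 0.664.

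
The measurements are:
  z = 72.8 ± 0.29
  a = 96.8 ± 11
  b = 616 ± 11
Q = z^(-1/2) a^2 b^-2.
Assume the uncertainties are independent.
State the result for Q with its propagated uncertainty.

Products/powers → add relative errors in quadrature, weighted by exponent:
  (−½·δz/z)² = (-0.5×0.00398)² = 3.97e-06;  (2·δa/a)² = (2×0.114)² = 0.0517;  (-2·δb/b)² = (-2×0.0179)² = 0.00128
δQ/Q = √(0.0529) = 0.230
Q = 0.00289, so δQ = 0.230 × 0.00289 = 0.000666.

0.00289 ± 0.000666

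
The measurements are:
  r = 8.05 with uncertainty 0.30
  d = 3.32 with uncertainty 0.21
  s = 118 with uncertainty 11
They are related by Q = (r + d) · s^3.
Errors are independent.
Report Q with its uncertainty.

(1.87 ± 0.526) × 10^7

Let u = r + d = 11.4. δu = √(δr² + δd²) = √(0.0900 + 0.0441) = 0.366, so δu/u = 0.0322.
Q is then a monomial in u, s:
δQ/Q = √((δu/u)² + (3·δs/s)²) = √(0.00104 + 0.0782) = 0.282
Q = 1.87e+07, so δQ = 0.282 × 1.87e+07 = 5.26e+06.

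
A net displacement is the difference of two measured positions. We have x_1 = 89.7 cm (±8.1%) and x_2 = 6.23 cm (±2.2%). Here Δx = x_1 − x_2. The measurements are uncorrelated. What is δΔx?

7.27 cm

Absolute uncertainties add in quadrature for a linear combination:
  (δx_1)² = 52.8;  (δx_2)² = 0.0188
δΔx = √(52.8) = 7.27 cm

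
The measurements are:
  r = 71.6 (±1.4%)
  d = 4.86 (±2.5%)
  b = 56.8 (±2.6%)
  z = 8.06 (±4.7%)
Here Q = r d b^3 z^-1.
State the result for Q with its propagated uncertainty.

(7.91 ± 0.755) × 10^6

Since Q is a product/quotient, work with relative uncertainties:
  (1·δr/r)² = (1×0.0140)² = 0.000196;  (1·δd/d)² = (1×0.0250)² = 0.000625;  (3·δb/b)² = (3×0.0260)² = 0.00608;  (-1·δz/z)² = (-1×0.0470)² = 0.00221
δQ/Q = √(0.00911) = 0.0955
Q = 7.91e+06, so δQ = 0.0955 × 7.91e+06 = 7.55e+05.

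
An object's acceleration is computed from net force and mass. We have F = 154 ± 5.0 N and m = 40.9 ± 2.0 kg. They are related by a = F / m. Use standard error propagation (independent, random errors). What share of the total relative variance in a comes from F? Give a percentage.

30.6%

(δa/a)² = (1·δF/F)² + (-1·δm/m)²
  F term: (1×0.0325)² = 0.00105
  m term: (-1×0.0489)² = 0.00239
Total = 0.00345. Share from F = 0.00105/0.00345 = 0.306.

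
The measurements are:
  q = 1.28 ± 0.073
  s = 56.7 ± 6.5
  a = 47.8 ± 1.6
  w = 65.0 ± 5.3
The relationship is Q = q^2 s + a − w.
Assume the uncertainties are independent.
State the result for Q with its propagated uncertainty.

75.7 ± 16.0

Let p = q^2·s = 92.9. δp/p = √((2·δq/q)² + (1·δs/s)²) = √(0.0130 + 0.0131) = 0.162, so δp = 15.0.
Q = p + a − w: δQ = √(δp² + δa² + δw²) = √(226 + 2.56 + 28.1) = 16.0
Q = 75.7.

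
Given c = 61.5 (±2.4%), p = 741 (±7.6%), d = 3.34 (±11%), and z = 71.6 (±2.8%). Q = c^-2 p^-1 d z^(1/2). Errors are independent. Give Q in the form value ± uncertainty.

(1.01 ± 0.144) × 10^-5

Products/powers → add relative errors in quadrature, weighted by exponent:
  (-2·δc/c)² = (-2×0.0240)² = 0.00230;  (-1·δp/p)² = (-1×0.0760)² = 0.00578;  (1·δd/d)² = (1×0.110)² = 0.0121;  (½·δz/z)² = (0.5×0.0280)² = 0.000196
δQ/Q = √(0.0204) = 0.143
Q = 1.01e-05, so δQ = 0.143 × 1.01e-05 = 1.44e-06.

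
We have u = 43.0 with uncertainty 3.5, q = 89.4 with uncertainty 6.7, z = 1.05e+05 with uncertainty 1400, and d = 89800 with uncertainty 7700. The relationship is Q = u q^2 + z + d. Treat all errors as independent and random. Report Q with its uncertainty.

(5.38 ± 0.591) × 10^5

Let p = u·q^2 = 3.44e+05. δp/p = √((1·δu/u)² + (2·δq/q)²) = √(0.00663 + 0.0225) = 0.171, so δp = 58600.
Q = p + z + d: δQ = √(δp² + δz² + δd²) = √(3.44e+09 + 1.96e+06 + 5.93e+07) = 59100
Q = 5.38e+05.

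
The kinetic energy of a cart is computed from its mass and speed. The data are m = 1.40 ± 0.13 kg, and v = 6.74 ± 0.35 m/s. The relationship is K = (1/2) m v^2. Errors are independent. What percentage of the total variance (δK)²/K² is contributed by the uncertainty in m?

44.4%

(δK/K)² = (1·δm/m)² + (2·δv/v)²
  m term: (1×0.0929)² = 0.00862
  v term: (2×0.0519)² = 0.0108
Total = 0.0194. Share from m = 0.00862/0.0194 = 0.444.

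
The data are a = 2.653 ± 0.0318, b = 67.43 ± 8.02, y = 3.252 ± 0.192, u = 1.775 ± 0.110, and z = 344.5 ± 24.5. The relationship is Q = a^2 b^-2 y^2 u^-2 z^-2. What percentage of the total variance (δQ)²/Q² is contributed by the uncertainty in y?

(δQ/Q)² = (2·δa/a)² + (-2·δb/b)² + (2·δy/y)² + (-2·δu/u)² + (-2·δz/z)²
  a term: (2×0.0120)² = 0.000575
  b term: (-2×0.119)² = 0.0566
  y term: (2×0.0590)² = 0.0139
  u term: (-2×0.0620)² = 0.0154
  z term: (-2×0.0711)² = 0.0202
Total = 0.107. Share from y = 0.0139/0.107 = 0.131.

13.1%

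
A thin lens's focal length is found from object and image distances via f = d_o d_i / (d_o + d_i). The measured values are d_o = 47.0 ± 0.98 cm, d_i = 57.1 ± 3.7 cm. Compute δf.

0.810 cm

∂f/∂d_o = (d_i/(d_o+d_i))² = 0.301;  ∂f/∂d_i = (d_o/(d_o+d_i))² = 0.204
δf = √((∂f/∂d_o · δd_o)² + (∂f/∂d_i · δd_i)²) = √(0.0869 + 0.569) = 0.810 cm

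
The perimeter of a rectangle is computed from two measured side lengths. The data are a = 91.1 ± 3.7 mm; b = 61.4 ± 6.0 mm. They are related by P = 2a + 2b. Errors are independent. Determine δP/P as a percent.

For a sum/difference, combine absolute errors in quadrature:
  (2·δa)² = 54.8;  (2·δb)² = 144
δP = √(199) = 14.1 mm
P = 305 mm, so δP/P = 14.1/305 = 0.0462.

4.62%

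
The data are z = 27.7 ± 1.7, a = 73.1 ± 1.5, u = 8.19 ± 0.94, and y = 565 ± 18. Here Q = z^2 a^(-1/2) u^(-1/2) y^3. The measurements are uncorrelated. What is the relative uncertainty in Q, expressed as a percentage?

16.6%

Since Q is a product/quotient, work with relative uncertainties:
  (2·δz/z)² = (2×0.0614)² = 0.0151;  (−½·δa/a)² = (-0.5×0.0205)² = 0.000105;  (−½·δu/u)² = (-0.5×0.115)² = 0.00329;  (3·δy/y)² = (3×0.0319)² = 0.00913
δQ/Q = √(0.0276) = 0.166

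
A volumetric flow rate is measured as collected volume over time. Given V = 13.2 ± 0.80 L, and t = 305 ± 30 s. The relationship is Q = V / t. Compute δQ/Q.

0.116

Relative error in a monomial: (δQ/Q)² = Σ (nᵢ · δxᵢ/xᵢ)².
  (1·δV/V)² = (1×0.0606)² = 0.00367;  (-1·δt/t)² = (-1×0.0984)² = 0.00967
δQ/Q = √(0.0133) = 0.116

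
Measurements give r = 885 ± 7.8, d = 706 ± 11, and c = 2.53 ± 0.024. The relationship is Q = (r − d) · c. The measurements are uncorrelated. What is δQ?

Let u = r − d = 179. δu = √(δr² + δd²) = √(60.8 + 121) = 13.5, so δu/u = 0.0753.
Q is then a monomial in u, c:
δQ/Q = √((δu/u)² + (1·δc/c)²) = √(0.00568 + 9e-05) = 0.0759
Q = 453, so δQ = 0.0759 × 453 = 34.4.

34.4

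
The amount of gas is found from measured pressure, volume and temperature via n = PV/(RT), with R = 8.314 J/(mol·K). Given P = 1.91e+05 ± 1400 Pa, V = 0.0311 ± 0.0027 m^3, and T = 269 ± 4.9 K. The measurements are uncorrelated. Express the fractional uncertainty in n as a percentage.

8.90%

Products/powers → add relative errors in quadrature, weighted by exponent:
  (1·δP/P)² = (1×0.00733)² = 5.37e-05;  (1·δV/V)² = (1×0.0868)² = 0.00754;  (-1·δT/T)² = (-1×0.0182)² = 0.000332
δn/n = √(0.00792) = 0.0890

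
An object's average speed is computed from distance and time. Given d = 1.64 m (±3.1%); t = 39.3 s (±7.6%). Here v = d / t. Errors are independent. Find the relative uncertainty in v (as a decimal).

0.0821

Relative error in a monomial: (δv/v)² = Σ (nᵢ · δxᵢ/xᵢ)².
  (1·δd/d)² = (1×0.0310)² = 0.000961;  (-1·δt/t)² = (-1×0.0760)² = 0.00578
δv/v = √(0.00674) = 0.0821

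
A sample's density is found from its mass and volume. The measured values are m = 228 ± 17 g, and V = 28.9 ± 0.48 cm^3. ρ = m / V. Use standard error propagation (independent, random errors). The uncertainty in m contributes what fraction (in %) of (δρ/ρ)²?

(δρ/ρ)² = (1·δm/m)² + (-1·δV/V)²
  m term: (1×0.0746)² = 0.00556
  V term: (-1×0.0166)² = 0.000276
Total = 0.00584. Share from m = 0.00556/0.00584 = 0.953.

95.3%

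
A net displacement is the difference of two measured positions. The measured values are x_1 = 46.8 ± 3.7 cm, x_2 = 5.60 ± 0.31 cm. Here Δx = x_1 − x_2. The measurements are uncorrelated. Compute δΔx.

3.71 cm

Δx is a linear combination, so absolute uncertainties add in quadrature:
  (δx_1)² = 13.7;  (δx_2)² = 0.0961
δΔx = √(13.8) = 3.71 cm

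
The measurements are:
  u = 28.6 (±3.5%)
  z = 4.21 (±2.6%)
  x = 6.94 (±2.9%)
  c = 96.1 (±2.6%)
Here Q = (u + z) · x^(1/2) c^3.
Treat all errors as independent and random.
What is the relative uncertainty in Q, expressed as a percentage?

Let w = u + z = 32.8. δw = √(δu² + δz²) = √(1.00 + 0.0120) = 1.01, so δw/w = 0.0307.
Q is then a monomial in w, x, c:
δQ/Q = √((δw/w)² + (½·δx/x)² + (3·δc/c)²) = √(0.000942 + 0.000210 + 0.00608) = 0.0851

8.51%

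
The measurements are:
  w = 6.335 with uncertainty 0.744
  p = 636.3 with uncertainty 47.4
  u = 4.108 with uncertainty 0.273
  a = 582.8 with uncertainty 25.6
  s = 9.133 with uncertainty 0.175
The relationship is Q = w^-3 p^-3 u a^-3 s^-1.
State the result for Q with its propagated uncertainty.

(3.469 ± 1.54) × 10^-20

Q is a product of powers, so relative uncertainties combine in quadrature:
  (-3·δw/w)² = (-3×0.117)² = 0.124;  (-3·δp/p)² = (-3×0.0745)² = 0.0499;  (1·δu/u)² = (1×0.0665)² = 0.00442;  (-3·δa/a)² = (-3×0.0439)² = 0.0174;  (-1·δs/s)² = (-1×0.0192)² = 0.000367
δQ/Q = √(0.196) = 0.443
Q = 3.469e-20, so δQ = 0.443 × 3.469e-20 = 1.54e-20.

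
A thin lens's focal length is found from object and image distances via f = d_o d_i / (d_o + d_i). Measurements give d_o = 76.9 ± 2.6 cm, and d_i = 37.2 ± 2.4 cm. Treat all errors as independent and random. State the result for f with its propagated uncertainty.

25.1 ± 1.12 cm

∂f/∂d_o = (d_i/(d_o+d_i))² = 0.106;  ∂f/∂d_i = (d_o/(d_o+d_i))² = 0.454
δf = √((∂f/∂d_o · δd_o)² + (∂f/∂d_i · δd_i)²) = √(0.0764 + 1.19) = 1.12 cm
f = 25.1 cm.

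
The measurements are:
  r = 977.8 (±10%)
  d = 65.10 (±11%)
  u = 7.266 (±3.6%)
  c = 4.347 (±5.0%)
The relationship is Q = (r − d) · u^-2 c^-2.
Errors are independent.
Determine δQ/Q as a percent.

Let w = r − d = 912.7. δw = √(δr² + δd²) = √(9560 + 51.3) = 98.0, so δw/w = 0.107.
Q is then a monomial in w, u, c:
δQ/Q = √((δw/w)² + (-2·δu/u)² + (-2·δc/c)²) = √(0.0115 + 0.00518 + 0.0100) = 0.163

16.3%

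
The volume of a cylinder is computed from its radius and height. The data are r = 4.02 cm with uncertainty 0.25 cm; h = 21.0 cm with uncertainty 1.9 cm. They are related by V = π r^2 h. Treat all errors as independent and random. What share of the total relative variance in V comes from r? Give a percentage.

(δV/V)² = (2·δr/r)² + (1·δh/h)²
  r term: (2×0.0622)² = 0.0155
  h term: (1×0.0905)² = 0.00819
Total = 0.0237. Share from r = 0.0155/0.0237 = 0.654.

65.4%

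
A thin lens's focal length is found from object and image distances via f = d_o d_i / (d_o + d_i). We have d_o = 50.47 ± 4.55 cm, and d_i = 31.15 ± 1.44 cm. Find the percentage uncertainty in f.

4.47%

∂f/∂d_o = (d_i/(d_o+d_i))² = 0.146;  ∂f/∂d_i = (d_o/(d_o+d_i))² = 0.382
δf = √((∂f/∂d_o · δd_o)² + (∂f/∂d_i · δd_i)²) = √(0.439 + 0.303) = 0.862 cm
f = 19.26 cm, so δf/f = 0.862/19.26 = 0.0447.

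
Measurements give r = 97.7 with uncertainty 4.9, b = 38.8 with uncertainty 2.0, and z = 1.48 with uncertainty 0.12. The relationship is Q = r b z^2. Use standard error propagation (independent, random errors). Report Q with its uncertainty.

Relative error in a monomial: (δQ/Q)² = Σ (nᵢ · δxᵢ/xᵢ)².
  (1·δr/r)² = (1×0.0502)² = 0.00252;  (1·δb/b)² = (1×0.0515)² = 0.00266;  (2·δz/z)² = (2×0.0811)² = 0.0263
δQ/Q = √(0.0315) = 0.177
Q = 8300, so δQ = 0.177 × 8300 = 1470.

8300 ± 1470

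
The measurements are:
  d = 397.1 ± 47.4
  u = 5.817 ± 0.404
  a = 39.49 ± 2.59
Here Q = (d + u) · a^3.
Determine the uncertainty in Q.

Let w = d + u = 402.9. δw = √(δd² + δu²) = √(2250 + 0.163) = 47.4, so δw/w = 0.118.
Q is then a monomial in w, a:
δQ/Q = √((δw/w)² + (3·δa/a)²) = √(0.0138 + 0.0387) = 0.229
Q = 2.481e+07, so δQ = 0.229 × 2.481e+07 = 5.69e+06.

5.69e+06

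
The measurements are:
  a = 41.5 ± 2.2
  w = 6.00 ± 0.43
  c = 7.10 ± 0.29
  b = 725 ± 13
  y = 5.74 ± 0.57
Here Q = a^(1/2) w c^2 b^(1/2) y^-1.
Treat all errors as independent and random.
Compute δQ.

For a monomial Q ∝ a^(1/2), w, c^2, b^(1/2), y^-1, fractional errors add in quadrature:
  (½·δa/a)² = (0.5×0.0530)² = 0.000703;  (1·δw/w)² = (1×0.0717)² = 0.00514;  (2·δc/c)² = (2×0.0408)² = 0.00667;  (½·δb/b)² = (0.5×0.0179)² = 8.04e-05;  (-1·δy/y)² = (-1×0.0993)² = 0.00986
δQ/Q = √(0.0225) = 0.150
Q = 9140, so δQ = 0.150 × 9140 = 1370.

1370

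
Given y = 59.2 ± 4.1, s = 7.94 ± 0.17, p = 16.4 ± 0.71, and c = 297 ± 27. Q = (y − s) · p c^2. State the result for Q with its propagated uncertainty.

Let u = y − s = 51.3. δu = √(δy² + δs²) = √(16.8 + 0.0289) = 4.10, so δu/u = 0.0801.
Q is then a monomial in u, p, c:
δQ/Q = √((δu/u)² + (1·δp/p)² + (2·δc/c)²) = √(0.00641 + 0.00187 + 0.0331) = 0.203
Q = 7.42e+07, so δQ = 0.203 × 7.42e+07 = 1.51e+07.

(7.42 ± 1.51) × 10^7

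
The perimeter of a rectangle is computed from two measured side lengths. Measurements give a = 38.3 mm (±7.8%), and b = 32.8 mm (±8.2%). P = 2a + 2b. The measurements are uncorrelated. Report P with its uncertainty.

142 ± 8.04 mm

Sums and differences: (δP)² = Σ (cᵢ δxᵢ)².
  (2·δa)² = 35.7;  (2·δb)² = 28.9
δP = √(64.6) = 8.04 mm
P = 142 mm.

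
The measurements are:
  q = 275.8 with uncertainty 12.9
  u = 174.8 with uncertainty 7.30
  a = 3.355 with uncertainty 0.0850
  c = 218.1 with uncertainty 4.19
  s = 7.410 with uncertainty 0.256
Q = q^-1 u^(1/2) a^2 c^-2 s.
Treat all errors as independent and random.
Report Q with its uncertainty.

(8.406 ± 0.745) × 10^-5

Since Q is a product/quotient, work with relative uncertainties:
  (-1·δq/q)² = (-1×0.0468)² = 0.00219;  (½·δu/u)² = (0.5×0.0418)² = 0.000436;  (2·δa/a)² = (2×0.0253)² = 0.00257;  (-2·δc/c)² = (-2×0.0192)² = 0.00148;  (1·δs/s)² = (1×0.0345)² = 0.00119
δQ/Q = √(0.00786) = 0.0887
Q = 8.406e-05, so δQ = 0.0887 × 8.406e-05 = 7.45e-06.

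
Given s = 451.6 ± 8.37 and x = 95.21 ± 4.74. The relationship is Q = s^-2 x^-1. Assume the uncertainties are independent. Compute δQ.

For a monomial Q ∝ s^-2, x^-1, fractional errors add in quadrature:
  (-2·δs/s)² = (-2×0.0185)² = 0.00137;  (-1·δx/x)² = (-1×0.0498)² = 0.00248
δQ/Q = √(0.00385) = 0.0621
Q = 5.15e-08, so δQ = 0.0621 × 5.15e-08 = 3.2e-09.

3.2e-09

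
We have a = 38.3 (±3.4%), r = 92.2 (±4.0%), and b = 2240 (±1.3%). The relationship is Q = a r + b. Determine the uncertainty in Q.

Let p = a·r = 3530. δp/p = √((1·δa/a)² + (1·δr/r)²) = √(0.00116 + 0.00160) = 0.0525, so δp = 185.
Q = p + b: δQ = √(δp² + δb²) = √(34400 + 848) = 188

188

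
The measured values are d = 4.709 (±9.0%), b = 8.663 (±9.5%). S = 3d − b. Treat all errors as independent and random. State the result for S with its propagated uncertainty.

Absolute uncertainties add in quadrature for a linear combination:
  (3·δd)² = 1.62;  (δb)² = 0.677
δS = √(2.29) = 1.51
S = 5.464.

5.464 ± 1.51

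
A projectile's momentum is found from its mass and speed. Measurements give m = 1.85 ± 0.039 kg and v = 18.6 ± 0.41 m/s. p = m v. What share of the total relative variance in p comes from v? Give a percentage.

(δp/p)² = (1·δm/m)² + (1·δv/v)²
  m term: (1×0.0211)² = 0.000444
  v term: (1×0.0220)² = 0.000486
Total = 0.000930. Share from v = 0.000486/0.000930 = 0.522.

52.2%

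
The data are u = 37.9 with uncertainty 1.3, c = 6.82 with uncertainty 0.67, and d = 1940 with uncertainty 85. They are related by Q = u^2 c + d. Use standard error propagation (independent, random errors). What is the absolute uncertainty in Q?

Let p = u^2·c = 9800. δp/p = √((2·δu/u)² + (1·δc/c)²) = √(0.00471 + 0.00965) = 0.120, so δp = 1170.
Q = p + d: δQ = √(δp² + δd²) = √(1.38e+06 + 7220) = 1180

1180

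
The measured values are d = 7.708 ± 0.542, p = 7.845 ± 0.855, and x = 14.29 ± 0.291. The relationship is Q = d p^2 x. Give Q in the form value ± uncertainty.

6779 ± 1560

Since Q is a product/quotient, work with relative uncertainties:
  (1·δd/d)² = (1×0.0703)² = 0.00494;  (2·δp/p)² = (2×0.109)² = 0.0475;  (1·δx/x)² = (1×0.0204)² = 0.000415
δQ/Q = √(0.0529) = 0.230
Q = 6779, so δQ = 0.230 × 6779 = 1560.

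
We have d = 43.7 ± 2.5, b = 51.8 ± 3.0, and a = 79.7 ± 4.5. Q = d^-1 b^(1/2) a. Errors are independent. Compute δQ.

Relative error in a monomial: (δQ/Q)² = Σ (nᵢ · δxᵢ/xᵢ)².
  (-1·δd/d)² = (-1×0.0572)² = 0.00327;  (½·δb/b)² = (0.5×0.0579)² = 0.000839;  (1·δa/a)² = (1×0.0565)² = 0.00319
δQ/Q = √(0.00730) = 0.0854
Q = 13.1, so δQ = 0.0854 × 13.1 = 1.12.

1.12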